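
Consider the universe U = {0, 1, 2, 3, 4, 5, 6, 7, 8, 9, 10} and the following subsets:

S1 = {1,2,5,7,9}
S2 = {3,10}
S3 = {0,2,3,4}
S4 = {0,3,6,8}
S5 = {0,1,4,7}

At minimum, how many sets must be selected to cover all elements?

4

S1, S2, S3, S4 together cover {0, 1, 2, 3, 4, 5, 6, 7, 8, 9, 10} — every element.
No 3 of the 5 sets cover everything (all 10 triples fall short), so 4 is minimum.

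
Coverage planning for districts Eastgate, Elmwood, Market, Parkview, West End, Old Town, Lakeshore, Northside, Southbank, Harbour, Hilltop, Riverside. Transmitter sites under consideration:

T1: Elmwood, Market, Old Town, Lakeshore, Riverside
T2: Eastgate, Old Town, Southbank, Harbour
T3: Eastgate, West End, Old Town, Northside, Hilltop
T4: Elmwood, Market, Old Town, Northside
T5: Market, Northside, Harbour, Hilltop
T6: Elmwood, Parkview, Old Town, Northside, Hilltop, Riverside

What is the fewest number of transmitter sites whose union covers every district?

T1, T2, T3, T6 together cover {Eastgate, Elmwood, Market, Parkview, West End, Old Town, Lakeshore, Northside, Southbank, Harbour, Hilltop, Riverside} — every district.
No 3 of the 6 transmitter sites cover everything (all 20 triples fall short), so 4 is minimum.

4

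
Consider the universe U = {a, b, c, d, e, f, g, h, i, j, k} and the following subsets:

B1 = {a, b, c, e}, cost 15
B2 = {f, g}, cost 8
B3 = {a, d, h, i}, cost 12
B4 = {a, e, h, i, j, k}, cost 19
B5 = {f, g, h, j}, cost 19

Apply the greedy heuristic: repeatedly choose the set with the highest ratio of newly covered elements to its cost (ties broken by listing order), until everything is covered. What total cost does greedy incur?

Pick 1: B3 adds 4 new (a, d, h, i) at cost 12 (ratio 4/12).
Pick 2: B2 adds 2 new (f, g) at cost 8 (ratio 2/8).
Pick 3: B1 adds 3 new (b, c, e) at cost 15 (ratio 3/15).
Pick 4: B4 adds 2 new (j, k) at cost 19 (ratio 2/19).
Greedy total cost: 12 + 8 + 15 + 19 = 54.

54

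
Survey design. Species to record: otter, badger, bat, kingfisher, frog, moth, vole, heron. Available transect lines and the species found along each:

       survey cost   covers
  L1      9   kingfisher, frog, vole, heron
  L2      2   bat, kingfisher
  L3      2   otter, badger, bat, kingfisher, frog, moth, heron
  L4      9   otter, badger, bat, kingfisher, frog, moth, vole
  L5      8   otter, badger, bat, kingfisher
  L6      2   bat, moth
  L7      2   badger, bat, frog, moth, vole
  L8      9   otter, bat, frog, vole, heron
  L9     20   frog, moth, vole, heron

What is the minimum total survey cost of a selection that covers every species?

L3, L7 cover every species at survey cost 2 + 2 = 4.
Any cover uses at least 2 transects; among all covering selections none totals below 4.

4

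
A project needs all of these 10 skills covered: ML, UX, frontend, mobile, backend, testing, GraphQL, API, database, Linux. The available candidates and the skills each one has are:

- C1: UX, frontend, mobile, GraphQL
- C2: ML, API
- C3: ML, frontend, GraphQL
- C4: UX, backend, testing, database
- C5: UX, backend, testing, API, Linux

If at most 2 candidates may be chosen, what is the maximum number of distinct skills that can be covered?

8

Choosing C1, C5 covers {UX, frontend, mobile, backend, testing, GraphQL, API, Linux} — 8 skills.
No choice of 2 candidates does better; here ML, database are left uncovered.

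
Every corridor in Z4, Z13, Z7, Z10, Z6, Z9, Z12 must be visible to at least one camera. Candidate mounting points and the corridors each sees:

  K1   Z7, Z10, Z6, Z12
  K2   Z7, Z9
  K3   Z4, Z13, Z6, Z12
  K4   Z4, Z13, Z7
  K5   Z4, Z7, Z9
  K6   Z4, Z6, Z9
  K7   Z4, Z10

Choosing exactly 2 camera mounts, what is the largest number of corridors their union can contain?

Choosing K1, K3 covers {Z4, Z13, Z7, Z10, Z6, Z12} — 6 corridors.
No choice of 2 camera mounts does better; here Z9 is left uncovered.

6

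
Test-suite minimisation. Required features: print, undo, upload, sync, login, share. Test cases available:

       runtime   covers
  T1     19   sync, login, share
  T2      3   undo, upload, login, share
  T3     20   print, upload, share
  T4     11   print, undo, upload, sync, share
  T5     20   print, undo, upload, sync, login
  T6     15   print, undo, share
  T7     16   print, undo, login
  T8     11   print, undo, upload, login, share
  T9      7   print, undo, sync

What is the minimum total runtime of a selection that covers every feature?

10

T2, T9 cover every feature at runtime 3 + 7 = 10.
Any cover uses at least 2 test cases; among all covering selections none totals below 10.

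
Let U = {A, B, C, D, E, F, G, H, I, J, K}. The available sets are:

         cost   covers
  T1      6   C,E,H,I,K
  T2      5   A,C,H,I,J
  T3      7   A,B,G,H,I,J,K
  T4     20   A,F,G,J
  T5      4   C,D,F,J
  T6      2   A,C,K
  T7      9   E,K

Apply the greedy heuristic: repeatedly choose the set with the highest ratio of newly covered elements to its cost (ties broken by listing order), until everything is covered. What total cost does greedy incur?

19

Pick 1: T6 adds 3 new (A, C, K) at cost 2 (ratio 3/2).
Pick 2: T5 adds 3 new (D, F, J) at cost 4 (ratio 3/4).
Pick 3: T3 adds 4 new (B, G, H, I) at cost 7 (ratio 4/7).
Pick 4: T1 adds 1 new (E) at cost 6 (ratio 1/6).
Greedy total cost: 2 + 4 + 7 + 6 = 19. (The true optimum is 17, so greedy overshoots here.)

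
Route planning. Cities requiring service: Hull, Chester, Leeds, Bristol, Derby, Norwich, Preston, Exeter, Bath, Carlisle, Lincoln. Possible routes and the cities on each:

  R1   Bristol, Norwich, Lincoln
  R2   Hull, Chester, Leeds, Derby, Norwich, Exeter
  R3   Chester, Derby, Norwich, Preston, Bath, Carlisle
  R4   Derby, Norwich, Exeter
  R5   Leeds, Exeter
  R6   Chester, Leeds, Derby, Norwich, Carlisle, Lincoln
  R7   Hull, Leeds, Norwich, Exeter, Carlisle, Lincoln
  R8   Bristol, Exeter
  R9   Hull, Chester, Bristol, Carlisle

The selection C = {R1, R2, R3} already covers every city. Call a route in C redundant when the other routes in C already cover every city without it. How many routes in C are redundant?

0

Drop R1: Bristol, Lincoln uncovered — not redundant.
Drop R2: Hull, Leeds, Exeter uncovered — not redundant.
Drop R3: Preston, Bath, Carlisle uncovered — not redundant.
None of the routes in C is redundant.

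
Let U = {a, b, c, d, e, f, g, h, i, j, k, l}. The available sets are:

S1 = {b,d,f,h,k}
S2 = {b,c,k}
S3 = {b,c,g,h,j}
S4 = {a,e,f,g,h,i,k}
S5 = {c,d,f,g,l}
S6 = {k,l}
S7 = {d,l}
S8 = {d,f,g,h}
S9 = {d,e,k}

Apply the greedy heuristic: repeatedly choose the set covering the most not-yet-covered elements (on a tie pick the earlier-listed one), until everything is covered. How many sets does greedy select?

Pick 1: S4 covers 7 new elements (a, e, f, g, h, i, k).
Pick 2: S3 covers 3 new elements (b, c, j).
Pick 3: S5 covers 2 new elements (d, l).
Greedy uses 3 sets.

3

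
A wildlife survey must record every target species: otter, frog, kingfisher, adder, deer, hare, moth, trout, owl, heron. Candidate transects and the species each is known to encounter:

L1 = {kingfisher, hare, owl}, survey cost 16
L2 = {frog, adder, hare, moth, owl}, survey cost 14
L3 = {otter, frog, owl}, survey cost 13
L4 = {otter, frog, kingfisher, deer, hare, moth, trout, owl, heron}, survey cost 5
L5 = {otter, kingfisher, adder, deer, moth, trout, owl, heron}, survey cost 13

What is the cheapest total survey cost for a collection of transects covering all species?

18

L4, L5 cover every species at survey cost 5 + 13 = 18.
Any cover uses at least 2 transects; among all covering selections none totals below 18.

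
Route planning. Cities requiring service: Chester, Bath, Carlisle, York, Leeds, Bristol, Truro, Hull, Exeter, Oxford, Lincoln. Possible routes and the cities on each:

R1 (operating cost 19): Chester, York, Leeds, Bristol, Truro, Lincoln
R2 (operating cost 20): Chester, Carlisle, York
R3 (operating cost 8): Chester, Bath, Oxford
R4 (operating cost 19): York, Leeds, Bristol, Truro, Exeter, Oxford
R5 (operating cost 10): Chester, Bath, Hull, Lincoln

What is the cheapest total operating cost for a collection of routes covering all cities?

R2, R4, R5 cover every city at operating cost 20 + 19 + 10 = 49.
Any cover uses at least 3 routes; among all covering selections none totals below 49.

49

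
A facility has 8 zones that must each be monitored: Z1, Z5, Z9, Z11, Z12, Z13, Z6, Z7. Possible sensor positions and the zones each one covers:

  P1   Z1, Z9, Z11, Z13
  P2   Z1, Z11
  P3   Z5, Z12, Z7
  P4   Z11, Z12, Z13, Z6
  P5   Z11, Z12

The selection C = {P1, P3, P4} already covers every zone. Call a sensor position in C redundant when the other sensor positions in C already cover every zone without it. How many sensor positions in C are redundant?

0

Drop P1: Z1, Z9 uncovered — not redundant.
Drop P3: Z5, Z7 uncovered — not redundant.
Drop P4: Z6 uncovered — not redundant.
None of the sensor positions in C is redundant.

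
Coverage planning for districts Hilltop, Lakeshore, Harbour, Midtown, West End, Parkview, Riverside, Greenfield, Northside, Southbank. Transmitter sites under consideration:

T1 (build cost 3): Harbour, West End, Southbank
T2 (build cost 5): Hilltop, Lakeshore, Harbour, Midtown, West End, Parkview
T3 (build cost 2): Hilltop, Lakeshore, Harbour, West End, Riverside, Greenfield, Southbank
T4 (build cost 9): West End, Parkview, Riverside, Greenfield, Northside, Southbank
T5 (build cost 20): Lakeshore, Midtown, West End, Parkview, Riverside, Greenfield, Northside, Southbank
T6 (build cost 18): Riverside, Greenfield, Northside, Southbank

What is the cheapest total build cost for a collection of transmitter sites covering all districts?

T2, T4 cover every district at build cost 5 + 9 = 14.
Any cover uses at least 2 transmitter sites; among all covering selections none totals below 14.

14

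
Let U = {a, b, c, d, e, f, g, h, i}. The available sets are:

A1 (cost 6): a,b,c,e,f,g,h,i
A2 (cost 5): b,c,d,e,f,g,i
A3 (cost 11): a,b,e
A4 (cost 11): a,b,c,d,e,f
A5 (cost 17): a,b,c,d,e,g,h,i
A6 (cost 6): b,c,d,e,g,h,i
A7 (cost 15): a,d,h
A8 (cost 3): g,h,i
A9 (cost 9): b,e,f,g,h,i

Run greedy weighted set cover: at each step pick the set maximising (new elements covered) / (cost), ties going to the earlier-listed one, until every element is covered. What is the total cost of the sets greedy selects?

Pick 1: A2 adds 7 new (b, c, d, e, f, g, i) at cost 5 (ratio 7/5).
Pick 2: A1 adds 2 new (a, h) at cost 6 (ratio 2/6).
Greedy total cost: 5 + 6 = 11.

11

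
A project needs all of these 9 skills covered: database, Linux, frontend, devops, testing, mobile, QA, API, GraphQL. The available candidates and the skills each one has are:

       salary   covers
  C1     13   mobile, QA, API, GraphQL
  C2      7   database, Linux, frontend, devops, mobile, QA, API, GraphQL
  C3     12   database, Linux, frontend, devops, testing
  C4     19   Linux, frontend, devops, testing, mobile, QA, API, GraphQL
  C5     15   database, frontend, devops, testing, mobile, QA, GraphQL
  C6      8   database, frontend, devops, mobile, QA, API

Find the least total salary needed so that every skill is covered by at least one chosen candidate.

C2, C3 cover every skill at salary 7 + 12 = 19.
Any cover uses at least 2 candidates; among all covering selections none totals below 19.

19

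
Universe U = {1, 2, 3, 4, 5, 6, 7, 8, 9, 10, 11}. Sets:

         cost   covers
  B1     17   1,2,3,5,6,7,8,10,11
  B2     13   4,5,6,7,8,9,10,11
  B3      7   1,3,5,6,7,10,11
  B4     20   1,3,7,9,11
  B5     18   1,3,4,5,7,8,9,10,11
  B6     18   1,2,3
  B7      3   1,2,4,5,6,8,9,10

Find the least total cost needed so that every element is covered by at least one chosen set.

B3, B7 cover every element at cost 7 + 3 = 10.
Any cover uses at least 2 sets; among all covering selections none totals below 10.

10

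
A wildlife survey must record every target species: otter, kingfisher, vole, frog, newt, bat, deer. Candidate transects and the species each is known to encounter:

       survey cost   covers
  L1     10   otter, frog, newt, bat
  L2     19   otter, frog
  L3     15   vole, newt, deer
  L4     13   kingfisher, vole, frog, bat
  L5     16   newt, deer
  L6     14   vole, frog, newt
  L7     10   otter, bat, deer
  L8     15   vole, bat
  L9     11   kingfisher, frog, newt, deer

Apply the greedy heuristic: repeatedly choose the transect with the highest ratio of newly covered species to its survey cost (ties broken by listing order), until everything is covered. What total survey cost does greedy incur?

34

Pick 1: L1 adds 4 new (otter, frog, newt, bat) at survey cost 10 (ratio 4/10).
Pick 2: L9 adds 2 new (kingfisher, deer) at survey cost 11 (ratio 2/11).
Pick 3: L4 adds 1 new (vole) at survey cost 13 (ratio 1/13).
Greedy total survey cost: 10 + 11 + 13 = 34. (The true optimum is 33, so greedy overshoots here.)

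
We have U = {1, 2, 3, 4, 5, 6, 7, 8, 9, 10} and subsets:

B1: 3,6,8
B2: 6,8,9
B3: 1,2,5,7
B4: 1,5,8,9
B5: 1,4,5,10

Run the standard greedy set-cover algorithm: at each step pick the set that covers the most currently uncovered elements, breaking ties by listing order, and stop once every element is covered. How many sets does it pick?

Pick 1: B3 covers 4 new elements (1, 2, 5, 7).
Pick 2: B1 covers 3 new elements (3, 6, 8).
Pick 3: B5 covers 2 new elements (4, 10).
Pick 4: B2 covers 1 new elements (9).
Greedy uses 4 sets.

4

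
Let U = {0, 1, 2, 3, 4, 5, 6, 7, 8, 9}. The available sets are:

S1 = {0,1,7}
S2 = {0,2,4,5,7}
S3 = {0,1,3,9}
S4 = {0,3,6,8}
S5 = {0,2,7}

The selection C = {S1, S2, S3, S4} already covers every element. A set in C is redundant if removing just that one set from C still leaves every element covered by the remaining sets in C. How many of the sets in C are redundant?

Drop S1: the rest still cover every element — redundant.
Drop S2: 2, 4, 5 uncovered — not redundant.
Drop S3: 9 uncovered — not redundant.
Drop S4: 6, 8 uncovered — not redundant.
1 redundant: S1.

1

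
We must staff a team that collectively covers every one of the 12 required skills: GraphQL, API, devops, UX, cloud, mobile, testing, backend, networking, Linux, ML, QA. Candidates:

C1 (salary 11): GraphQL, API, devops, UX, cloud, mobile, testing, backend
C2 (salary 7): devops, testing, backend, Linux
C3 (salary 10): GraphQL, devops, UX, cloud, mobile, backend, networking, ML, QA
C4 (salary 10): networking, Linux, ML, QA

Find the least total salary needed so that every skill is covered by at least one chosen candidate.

21

C1, C4 cover every skill at salary 11 + 10 = 21.
Any cover uses at least 2 candidates; among all covering selections none totals below 21.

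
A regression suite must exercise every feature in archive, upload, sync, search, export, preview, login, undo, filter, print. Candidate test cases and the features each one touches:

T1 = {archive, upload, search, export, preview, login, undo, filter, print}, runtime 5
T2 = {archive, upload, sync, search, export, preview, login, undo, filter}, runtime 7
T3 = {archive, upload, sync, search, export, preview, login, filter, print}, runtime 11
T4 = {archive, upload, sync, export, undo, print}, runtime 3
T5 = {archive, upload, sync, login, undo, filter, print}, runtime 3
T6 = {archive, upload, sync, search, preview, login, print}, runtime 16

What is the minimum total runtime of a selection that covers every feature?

8

T1, T4 cover every feature at runtime 5 + 3 = 8.
Any cover uses at least 2 test cases; among all covering selections none totals below 8.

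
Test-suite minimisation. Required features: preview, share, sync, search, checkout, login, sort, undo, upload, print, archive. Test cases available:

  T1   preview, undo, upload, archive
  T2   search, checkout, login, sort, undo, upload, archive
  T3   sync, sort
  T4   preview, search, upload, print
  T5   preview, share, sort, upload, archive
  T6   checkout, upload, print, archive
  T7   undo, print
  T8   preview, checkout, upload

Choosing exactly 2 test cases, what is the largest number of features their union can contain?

9

Choosing T2, T4 covers {preview, search, checkout, login, sort, undo, upload, print, archive} — 9 features.
No choice of 2 test cases does better; here share, sync are left uncovered.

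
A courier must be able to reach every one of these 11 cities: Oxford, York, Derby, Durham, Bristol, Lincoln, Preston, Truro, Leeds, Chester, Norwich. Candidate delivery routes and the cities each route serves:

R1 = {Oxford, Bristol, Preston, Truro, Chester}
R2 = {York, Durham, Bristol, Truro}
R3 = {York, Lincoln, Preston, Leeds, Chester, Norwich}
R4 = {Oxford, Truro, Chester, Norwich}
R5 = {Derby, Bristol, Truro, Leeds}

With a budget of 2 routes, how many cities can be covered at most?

9

Choosing R1, R3 covers {Oxford, York, Bristol, Lincoln, Preston, Truro, Leeds, Chester, Norwich} — 9 cities.
No choice of 2 routes does better; here Derby, Durham are left uncovered.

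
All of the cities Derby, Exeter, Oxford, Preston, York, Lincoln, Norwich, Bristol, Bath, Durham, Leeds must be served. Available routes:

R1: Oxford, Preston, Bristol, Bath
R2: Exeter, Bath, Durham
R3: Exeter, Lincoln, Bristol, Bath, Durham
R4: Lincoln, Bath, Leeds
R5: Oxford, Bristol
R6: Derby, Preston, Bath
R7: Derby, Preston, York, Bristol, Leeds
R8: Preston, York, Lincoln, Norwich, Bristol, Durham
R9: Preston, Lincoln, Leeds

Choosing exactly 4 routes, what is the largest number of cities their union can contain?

Choosing R1, R2, R7, R8 covers {Derby, Exeter, Oxford, Preston, York, Lincoln, Norwich, Bristol, Bath, Durham, Leeds} — 11 cities.
That is all 11 cities.

11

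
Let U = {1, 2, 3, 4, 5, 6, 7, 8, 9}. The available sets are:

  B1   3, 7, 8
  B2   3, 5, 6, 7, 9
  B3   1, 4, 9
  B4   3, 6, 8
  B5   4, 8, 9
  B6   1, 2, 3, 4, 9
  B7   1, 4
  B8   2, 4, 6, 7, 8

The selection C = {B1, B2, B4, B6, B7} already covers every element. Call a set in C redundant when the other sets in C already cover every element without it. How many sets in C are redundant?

Drop B1: the rest still cover every element — redundant.
Drop B2: 5 uncovered — not redundant.
Drop B4: the rest still cover every element — redundant.
Drop B6: 2 uncovered — not redundant.
Drop B7: the rest still cover every element — redundant.
3 redundant: B1, B4, B7.

3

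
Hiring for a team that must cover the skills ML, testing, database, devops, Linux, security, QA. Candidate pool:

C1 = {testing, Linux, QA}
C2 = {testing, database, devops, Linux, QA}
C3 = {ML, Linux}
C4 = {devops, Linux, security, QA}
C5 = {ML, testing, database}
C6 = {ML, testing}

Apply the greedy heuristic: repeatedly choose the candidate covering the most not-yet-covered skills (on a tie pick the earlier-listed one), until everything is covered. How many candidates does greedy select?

Pick 1: C2 covers 5 new skills (testing, database, devops, Linux, QA).
Pick 2: C3 covers 1 new skills (ML).
Pick 3: C4 covers 1 new skills (security).
Greedy uses 3 candidates. (The true minimum is 2.)

3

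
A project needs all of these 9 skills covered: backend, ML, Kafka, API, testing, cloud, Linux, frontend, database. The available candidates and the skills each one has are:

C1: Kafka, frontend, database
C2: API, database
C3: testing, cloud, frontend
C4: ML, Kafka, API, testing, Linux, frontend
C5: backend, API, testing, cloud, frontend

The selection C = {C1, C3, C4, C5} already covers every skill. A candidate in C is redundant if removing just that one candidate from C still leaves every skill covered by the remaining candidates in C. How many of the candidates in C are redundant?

1

Drop C1: database uncovered — not redundant.
Drop C3: the rest still cover every skill — redundant.
Drop C4: ML, Linux uncovered — not redundant.
Drop C5: backend uncovered — not redundant.
1 redundant: C3.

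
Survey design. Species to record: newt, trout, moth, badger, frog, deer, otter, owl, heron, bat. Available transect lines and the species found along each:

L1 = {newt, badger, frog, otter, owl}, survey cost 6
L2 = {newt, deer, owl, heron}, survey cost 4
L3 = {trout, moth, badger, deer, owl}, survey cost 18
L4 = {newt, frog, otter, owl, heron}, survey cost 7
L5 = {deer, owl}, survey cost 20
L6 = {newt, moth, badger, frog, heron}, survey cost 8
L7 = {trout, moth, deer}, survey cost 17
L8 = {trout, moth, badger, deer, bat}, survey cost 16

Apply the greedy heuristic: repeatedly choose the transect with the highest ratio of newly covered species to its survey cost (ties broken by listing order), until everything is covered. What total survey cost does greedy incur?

26

Pick 1: L2 adds 4 new (newt, deer, owl, heron) at survey cost 4 (ratio 4/4).
Pick 2: L1 adds 3 new (badger, frog, otter) at survey cost 6 (ratio 3/6).
Pick 3: L8 adds 3 new (trout, moth, bat) at survey cost 16 (ratio 3/16).
Greedy total survey cost: 4 + 6 + 16 = 26. (The true optimum is 23, so greedy overshoots here.)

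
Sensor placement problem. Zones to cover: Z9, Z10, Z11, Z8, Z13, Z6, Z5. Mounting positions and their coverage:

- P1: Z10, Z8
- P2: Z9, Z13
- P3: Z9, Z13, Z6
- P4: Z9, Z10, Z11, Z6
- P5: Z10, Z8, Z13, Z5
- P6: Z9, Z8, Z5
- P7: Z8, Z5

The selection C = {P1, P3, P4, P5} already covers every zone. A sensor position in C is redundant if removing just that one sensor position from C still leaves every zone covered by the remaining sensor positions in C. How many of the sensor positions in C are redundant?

Drop P1: the rest still cover every zone — redundant.
Drop P3: the rest still cover every zone — redundant.
Drop P4: Z11 uncovered — not redundant.
Drop P5: Z5 uncovered — not redundant.
2 redundant: P1, P3.

2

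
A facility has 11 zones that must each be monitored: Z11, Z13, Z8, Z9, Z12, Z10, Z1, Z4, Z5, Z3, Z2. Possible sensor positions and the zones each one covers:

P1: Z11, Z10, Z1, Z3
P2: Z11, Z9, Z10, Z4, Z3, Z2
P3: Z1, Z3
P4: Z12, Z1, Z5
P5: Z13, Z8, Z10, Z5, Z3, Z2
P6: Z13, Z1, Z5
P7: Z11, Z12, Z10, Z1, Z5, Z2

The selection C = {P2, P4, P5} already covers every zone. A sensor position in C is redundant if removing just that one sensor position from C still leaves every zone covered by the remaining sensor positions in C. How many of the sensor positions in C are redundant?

Drop P2: Z11, Z9, Z4 uncovered — not redundant.
Drop P4: Z12, Z1 uncovered — not redundant.
Drop P5: Z13, Z8 uncovered — not redundant.
None of the sensor positions in C is redundant.

0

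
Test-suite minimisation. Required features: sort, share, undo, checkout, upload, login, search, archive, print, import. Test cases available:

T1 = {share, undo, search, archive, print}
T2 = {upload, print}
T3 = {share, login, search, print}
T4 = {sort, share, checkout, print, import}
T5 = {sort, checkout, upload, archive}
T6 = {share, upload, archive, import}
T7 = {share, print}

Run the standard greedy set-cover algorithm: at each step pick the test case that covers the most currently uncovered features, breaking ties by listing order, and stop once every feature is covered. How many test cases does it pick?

4

Pick 1: T1 covers 5 new features (share, undo, search, archive, print).
Pick 2: T4 covers 3 new features (sort, checkout, import).
Pick 3: T2 covers 1 new features (upload).
Pick 4: T3 covers 1 new features (login).
Greedy uses 4 test cases.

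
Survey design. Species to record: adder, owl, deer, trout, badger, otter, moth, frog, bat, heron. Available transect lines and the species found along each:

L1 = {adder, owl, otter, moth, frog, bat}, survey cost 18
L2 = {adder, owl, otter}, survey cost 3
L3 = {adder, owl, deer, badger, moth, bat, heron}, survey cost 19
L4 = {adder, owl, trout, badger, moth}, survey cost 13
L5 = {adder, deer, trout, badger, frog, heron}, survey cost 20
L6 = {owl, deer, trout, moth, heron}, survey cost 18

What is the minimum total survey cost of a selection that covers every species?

38

L1, L5 cover every species at survey cost 18 + 20 = 38.
Any cover uses at least 2 transects; among all covering selections none totals below 38.
Greedy by coverage-per-survey cost would pick L2, L3, L5 for 42 — worse than the optimum 38.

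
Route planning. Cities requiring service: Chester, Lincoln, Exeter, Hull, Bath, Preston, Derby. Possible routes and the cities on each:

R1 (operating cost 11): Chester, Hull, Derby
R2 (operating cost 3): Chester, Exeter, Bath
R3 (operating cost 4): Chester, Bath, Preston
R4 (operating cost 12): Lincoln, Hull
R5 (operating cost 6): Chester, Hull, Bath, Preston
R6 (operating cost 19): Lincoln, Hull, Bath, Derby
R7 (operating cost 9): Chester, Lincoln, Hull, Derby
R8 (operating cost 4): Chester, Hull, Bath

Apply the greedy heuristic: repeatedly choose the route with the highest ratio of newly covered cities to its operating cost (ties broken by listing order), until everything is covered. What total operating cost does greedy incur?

18

Pick 1: R2 adds 3 new (Chester, Exeter, Bath) at operating cost 3 (ratio 3/3).
Pick 2: R5 adds 2 new (Hull, Preston) at operating cost 6 (ratio 2/6).
Pick 3: R7 adds 2 new (Lincoln, Derby) at operating cost 9 (ratio 2/9).
Greedy total operating cost: 3 + 6 + 9 = 18. (The true optimum is 16, so greedy overshoots here.)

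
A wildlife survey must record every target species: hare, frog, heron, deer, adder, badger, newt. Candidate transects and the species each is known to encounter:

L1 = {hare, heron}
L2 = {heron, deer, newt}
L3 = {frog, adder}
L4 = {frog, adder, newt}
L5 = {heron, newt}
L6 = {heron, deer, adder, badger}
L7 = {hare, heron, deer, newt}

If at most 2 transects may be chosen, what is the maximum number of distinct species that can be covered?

Choosing L3, L7 covers {hare, frog, heron, deer, adder, newt} — 6 species.
No choice of 2 transects does better; here badger is left uncovered.

6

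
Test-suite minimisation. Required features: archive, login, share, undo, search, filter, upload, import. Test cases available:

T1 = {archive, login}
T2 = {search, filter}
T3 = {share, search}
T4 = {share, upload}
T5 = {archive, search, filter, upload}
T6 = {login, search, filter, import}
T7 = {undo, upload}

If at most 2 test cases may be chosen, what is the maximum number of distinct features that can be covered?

Choosing T4, T6 covers {login, share, search, filter, upload, import} — 6 features.
No choice of 2 test cases does better; here archive, undo are left uncovered.

6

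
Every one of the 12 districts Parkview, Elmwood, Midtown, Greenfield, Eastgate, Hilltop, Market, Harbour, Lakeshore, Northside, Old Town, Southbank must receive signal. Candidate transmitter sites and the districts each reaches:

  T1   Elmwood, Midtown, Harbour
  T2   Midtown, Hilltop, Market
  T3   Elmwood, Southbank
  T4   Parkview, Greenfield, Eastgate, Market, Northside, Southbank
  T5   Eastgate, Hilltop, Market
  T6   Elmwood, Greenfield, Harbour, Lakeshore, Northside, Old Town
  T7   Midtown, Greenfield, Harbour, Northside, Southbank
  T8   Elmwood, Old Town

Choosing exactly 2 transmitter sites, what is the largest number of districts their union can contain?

10

Choosing T4, T6 covers {Parkview, Elmwood, Greenfield, Eastgate, Market, Harbour, Lakeshore, Northside, Old Town, Southbank} — 10 districts.
No choice of 2 transmitter sites does better; here Midtown, Hilltop are left uncovered.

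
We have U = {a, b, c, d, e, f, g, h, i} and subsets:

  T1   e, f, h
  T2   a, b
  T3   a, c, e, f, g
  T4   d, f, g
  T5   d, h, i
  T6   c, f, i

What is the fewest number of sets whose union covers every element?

3

T2, T3, T5 together cover {a, b, c, d, e, f, g, h, i} — every element.
No 2 of the 6 sets cover everything (all 15 pairs fall short), so 3 is minimum.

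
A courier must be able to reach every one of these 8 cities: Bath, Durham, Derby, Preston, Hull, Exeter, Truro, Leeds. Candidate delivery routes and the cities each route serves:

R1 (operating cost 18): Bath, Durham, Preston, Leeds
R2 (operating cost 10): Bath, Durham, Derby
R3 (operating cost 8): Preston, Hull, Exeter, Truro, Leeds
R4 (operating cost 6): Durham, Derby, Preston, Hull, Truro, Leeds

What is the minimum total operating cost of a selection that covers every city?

R2, R3 cover every city at operating cost 10 + 8 = 18.
Any cover uses at least 2 routes; among all covering selections none totals below 18.

18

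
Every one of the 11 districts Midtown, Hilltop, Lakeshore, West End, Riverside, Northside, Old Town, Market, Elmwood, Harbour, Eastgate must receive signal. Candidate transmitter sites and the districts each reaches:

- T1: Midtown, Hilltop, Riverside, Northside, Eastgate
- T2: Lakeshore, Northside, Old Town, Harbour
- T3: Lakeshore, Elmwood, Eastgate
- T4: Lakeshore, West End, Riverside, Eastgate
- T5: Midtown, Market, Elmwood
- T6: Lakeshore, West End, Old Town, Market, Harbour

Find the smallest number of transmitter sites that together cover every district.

3

T1, T3, T6 together cover {Midtown, Hilltop, Lakeshore, West End, Riverside, Northside, Old Town, Market, Elmwood, Harbour, Eastgate} — every district.
No 2 of the 6 transmitter sites cover everything (all 15 pairs fall short), so 3 is minimum.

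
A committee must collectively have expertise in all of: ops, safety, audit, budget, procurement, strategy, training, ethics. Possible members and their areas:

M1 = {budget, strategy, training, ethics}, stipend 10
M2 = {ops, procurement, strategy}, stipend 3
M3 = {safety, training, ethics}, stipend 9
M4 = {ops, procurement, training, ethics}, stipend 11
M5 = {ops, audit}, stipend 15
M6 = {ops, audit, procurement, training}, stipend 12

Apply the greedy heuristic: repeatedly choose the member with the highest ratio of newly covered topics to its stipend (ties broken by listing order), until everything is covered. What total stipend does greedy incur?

Pick 1: M2 adds 3 new (ops, procurement, strategy) at stipend 3 (ratio 3/3).
Pick 2: M3 adds 3 new (safety, training, ethics) at stipend 9 (ratio 3/9).
Pick 3: M1 adds 1 new (budget) at stipend 10 (ratio 1/10).
Pick 4: M6 adds 1 new (audit) at stipend 12 (ratio 1/12).
Greedy total stipend: 3 + 9 + 10 + 12 = 34. (The true optimum is 31, so greedy overshoots here.)

34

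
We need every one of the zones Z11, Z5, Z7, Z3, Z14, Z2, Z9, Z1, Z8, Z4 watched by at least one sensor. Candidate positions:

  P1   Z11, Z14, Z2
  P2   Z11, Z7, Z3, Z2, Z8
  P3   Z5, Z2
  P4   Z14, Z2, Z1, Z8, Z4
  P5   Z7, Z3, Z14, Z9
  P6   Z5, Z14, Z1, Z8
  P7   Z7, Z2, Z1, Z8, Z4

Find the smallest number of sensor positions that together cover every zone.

P1, P3, P4, P5 together cover {Z11, Z5, Z7, Z3, Z14, Z2, Z9, Z1, Z8, Z4} — every zone.
No 3 of the 7 sensor positions cover everything (all 35 triples fall short), so 4 is minimum.

4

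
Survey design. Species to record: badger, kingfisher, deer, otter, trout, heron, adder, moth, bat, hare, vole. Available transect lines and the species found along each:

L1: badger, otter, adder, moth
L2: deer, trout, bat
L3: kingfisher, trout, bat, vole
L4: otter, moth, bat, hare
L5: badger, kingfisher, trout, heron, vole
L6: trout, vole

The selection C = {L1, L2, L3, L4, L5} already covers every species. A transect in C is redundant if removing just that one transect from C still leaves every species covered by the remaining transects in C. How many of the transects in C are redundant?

1

Drop L1: adder uncovered — not redundant.
Drop L2: deer uncovered — not redundant.
Drop L3: the rest still cover every species — redundant.
Drop L4: hare uncovered — not redundant.
Drop L5: heron uncovered — not redundant.
1 redundant: L3.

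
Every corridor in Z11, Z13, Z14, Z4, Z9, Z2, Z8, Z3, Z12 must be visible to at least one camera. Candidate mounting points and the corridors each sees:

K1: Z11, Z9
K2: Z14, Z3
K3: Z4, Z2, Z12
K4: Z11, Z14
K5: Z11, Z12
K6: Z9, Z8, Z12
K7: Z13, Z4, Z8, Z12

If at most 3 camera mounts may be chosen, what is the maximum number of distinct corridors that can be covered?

8

Choosing K1, K2, K7 covers {Z11, Z13, Z14, Z4, Z9, Z8, Z3, Z12} — 8 corridors.
No choice of 3 camera mounts does better; here Z2 is left uncovered.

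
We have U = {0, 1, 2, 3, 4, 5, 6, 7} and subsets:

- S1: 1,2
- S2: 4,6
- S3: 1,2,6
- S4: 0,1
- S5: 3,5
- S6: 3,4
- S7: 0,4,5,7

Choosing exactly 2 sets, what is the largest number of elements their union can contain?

7

Choosing S3, S7 covers {0, 1, 2, 4, 5, 6, 7} — 7 elements.
No choice of 2 sets does better; here 3 is left uncovered.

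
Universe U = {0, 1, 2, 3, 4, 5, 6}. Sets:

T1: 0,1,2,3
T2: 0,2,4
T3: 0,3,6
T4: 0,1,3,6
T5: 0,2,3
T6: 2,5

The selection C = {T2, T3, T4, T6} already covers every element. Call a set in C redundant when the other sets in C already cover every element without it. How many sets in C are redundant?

Drop T2: 4 uncovered — not redundant.
Drop T3: the rest still cover every element — redundant.
Drop T4: 1 uncovered — not redundant.
Drop T6: 5 uncovered — not redundant.
1 redundant: T3.

1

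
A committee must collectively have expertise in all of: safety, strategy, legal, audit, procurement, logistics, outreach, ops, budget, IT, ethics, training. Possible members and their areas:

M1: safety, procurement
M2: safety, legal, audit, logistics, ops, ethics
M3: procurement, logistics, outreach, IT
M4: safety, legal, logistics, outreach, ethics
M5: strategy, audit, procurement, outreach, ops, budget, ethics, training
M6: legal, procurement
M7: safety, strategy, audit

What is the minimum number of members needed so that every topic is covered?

M2, M3, M5 together cover {safety, strategy, legal, audit, procurement, logistics, outreach, ops, budget, IT, ethics, training} — every topic.
No 2 of the 7 members cover everything (all 21 pairs fall short), so 3 is minimum.

3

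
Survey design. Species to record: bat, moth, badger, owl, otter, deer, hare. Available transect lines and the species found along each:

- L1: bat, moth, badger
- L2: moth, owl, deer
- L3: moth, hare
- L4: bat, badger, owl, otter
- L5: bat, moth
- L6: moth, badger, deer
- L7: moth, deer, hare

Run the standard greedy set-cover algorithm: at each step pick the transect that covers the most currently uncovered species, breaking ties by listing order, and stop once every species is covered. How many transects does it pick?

2

Pick 1: L4 covers 4 new species (bat, badger, owl, otter).
Pick 2: L7 covers 3 new species (moth, deer, hare).
Greedy uses 2 transects.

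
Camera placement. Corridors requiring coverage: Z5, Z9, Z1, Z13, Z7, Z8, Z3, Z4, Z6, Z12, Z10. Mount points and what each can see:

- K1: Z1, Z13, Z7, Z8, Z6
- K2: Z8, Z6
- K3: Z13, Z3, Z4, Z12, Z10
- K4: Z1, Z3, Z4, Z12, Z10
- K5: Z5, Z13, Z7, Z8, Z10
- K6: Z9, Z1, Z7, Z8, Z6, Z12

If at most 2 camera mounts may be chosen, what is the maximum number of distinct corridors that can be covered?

10

Choosing K3, K6 covers {Z9, Z1, Z13, Z7, Z8, Z3, Z4, Z6, Z12, Z10} — 10 corridors.
No choice of 2 camera mounts does better; here Z5 is left uncovered.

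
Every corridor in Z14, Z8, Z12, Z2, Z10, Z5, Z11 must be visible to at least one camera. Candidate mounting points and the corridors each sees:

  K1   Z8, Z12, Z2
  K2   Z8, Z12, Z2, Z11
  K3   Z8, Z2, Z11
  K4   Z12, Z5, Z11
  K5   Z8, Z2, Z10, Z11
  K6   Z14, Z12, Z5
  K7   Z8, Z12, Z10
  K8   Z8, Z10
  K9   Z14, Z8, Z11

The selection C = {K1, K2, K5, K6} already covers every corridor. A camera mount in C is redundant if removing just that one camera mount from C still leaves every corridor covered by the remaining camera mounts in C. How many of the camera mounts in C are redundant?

Drop K1: the rest still cover every corridor — redundant.
Drop K2: the rest still cover every corridor — redundant.
Drop K5: Z10 uncovered — not redundant.
Drop K6: Z14, Z5 uncovered — not redundant.
2 redundant: K1, K2.

2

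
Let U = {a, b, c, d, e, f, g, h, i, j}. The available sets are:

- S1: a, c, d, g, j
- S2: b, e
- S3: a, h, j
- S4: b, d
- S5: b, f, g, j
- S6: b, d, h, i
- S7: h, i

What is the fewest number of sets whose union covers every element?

4

S1, S2, S5, S6 together cover {a, b, c, d, e, f, g, h, i, j} — every element.
No 3 of the 7 sets cover everything (all 35 triples fall short), so 4 is minimum.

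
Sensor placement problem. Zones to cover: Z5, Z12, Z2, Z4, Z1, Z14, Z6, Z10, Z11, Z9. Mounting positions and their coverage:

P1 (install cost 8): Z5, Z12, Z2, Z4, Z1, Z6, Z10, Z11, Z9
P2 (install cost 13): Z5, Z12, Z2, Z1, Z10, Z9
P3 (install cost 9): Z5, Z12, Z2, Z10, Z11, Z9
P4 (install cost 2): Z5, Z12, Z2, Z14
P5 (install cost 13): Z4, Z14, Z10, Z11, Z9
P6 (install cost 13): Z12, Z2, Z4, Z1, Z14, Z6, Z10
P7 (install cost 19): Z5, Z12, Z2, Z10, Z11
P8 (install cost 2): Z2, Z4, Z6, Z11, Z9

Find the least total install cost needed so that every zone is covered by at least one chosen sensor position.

P1, P4 cover every zone at install cost 8 + 2 = 10.
Any cover uses at least 2 sensor positions; among all covering selections none totals below 10.

10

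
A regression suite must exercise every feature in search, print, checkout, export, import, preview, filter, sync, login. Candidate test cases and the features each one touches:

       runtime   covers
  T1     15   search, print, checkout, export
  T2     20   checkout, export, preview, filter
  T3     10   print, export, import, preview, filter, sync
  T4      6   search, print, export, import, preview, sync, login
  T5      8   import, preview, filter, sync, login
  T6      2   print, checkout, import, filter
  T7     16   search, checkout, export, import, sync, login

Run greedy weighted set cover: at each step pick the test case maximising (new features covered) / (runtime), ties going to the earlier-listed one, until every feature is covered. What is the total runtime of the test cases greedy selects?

8

Pick 1: T6 adds 4 new (print, checkout, import, filter) at runtime 2 (ratio 4/2).
Pick 2: T4 adds 5 new (search, export, preview, sync, login) at runtime 6 (ratio 5/6).
Greedy total runtime: 2 + 6 = 8.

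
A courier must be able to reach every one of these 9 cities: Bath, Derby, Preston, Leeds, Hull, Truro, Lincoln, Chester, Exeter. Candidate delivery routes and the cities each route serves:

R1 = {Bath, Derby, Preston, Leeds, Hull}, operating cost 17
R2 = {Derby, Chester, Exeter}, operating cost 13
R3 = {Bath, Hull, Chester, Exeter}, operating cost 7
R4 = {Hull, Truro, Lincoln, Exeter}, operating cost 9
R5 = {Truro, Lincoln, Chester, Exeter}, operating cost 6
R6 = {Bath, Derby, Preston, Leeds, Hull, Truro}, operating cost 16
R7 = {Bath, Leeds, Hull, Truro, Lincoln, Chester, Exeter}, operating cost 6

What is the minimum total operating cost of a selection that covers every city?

22

R5, R6 cover every city at operating cost 6 + 16 = 22.
Any cover uses at least 2 routes; among all covering selections none totals below 22.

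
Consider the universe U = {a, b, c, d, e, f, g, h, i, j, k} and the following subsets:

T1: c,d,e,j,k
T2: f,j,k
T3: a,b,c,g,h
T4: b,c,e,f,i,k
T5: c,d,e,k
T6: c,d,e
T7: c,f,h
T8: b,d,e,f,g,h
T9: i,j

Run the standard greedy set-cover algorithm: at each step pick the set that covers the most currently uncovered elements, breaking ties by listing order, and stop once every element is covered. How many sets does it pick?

Pick 1: T4 covers 6 new elements (b, c, e, f, i, k).
Pick 2: T3 covers 3 new elements (a, g, h).
Pick 3: T1 covers 2 new elements (d, j).
Greedy uses 3 sets.

3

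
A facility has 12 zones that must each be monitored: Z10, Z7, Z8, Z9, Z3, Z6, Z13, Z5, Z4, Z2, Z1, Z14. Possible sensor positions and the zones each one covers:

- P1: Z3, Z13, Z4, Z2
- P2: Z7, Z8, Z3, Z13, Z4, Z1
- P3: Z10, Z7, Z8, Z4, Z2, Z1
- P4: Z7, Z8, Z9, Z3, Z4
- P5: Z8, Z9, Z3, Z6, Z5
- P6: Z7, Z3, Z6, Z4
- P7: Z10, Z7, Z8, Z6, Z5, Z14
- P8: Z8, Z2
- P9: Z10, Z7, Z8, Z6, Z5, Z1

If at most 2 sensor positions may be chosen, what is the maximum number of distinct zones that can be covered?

10

Choosing P1, P7 covers {Z10, Z7, Z8, Z3, Z6, Z13, Z5, Z4, Z2, Z14} — 10 zones.
No choice of 2 sensor positions does better; here Z9, Z1 are left uncovered.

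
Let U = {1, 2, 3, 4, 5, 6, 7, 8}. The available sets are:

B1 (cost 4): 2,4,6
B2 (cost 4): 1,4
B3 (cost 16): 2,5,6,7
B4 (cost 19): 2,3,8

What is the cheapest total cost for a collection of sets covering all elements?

39

B2, B3, B4 cover every element at cost 4 + 16 + 19 = 39.
Any cover uses at least 3 sets; among all covering selections none totals below 39.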